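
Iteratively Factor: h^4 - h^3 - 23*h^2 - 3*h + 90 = (h - 2)*(h^3 + h^2 - 21*h - 45) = (h - 2)*(h + 3)*(h^2 - 2*h - 15) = (h - 5)*(h - 2)*(h + 3)*(h + 3)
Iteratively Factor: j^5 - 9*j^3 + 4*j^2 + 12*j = (j)*(j^4 - 9*j^2 + 4*j + 12) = j*(j - 2)*(j^3 + 2*j^2 - 5*j - 6) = j*(j - 2)*(j + 3)*(j^2 - j - 2) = j*(j - 2)*(j + 1)*(j + 3)*(j - 2)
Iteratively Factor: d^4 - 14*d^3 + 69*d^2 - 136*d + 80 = (d - 4)*(d^3 - 10*d^2 + 29*d - 20) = (d - 5)*(d - 4)*(d^2 - 5*d + 4) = (d - 5)*(d - 4)*(d - 1)*(d - 4)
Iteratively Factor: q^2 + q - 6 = (q + 3)*(q - 2)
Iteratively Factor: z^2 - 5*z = (z - 5)*(z)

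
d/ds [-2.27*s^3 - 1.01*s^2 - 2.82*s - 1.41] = -6.81*s^2 - 2.02*s - 2.82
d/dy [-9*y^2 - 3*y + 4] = -18*y - 3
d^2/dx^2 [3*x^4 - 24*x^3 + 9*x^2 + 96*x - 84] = 36*x^2 - 144*x + 18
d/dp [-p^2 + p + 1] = 1 - 2*p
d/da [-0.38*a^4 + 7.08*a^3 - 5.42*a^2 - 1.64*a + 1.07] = -1.52*a^3 + 21.24*a^2 - 10.84*a - 1.64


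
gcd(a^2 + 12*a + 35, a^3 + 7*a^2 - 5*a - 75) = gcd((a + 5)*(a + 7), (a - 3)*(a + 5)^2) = a + 5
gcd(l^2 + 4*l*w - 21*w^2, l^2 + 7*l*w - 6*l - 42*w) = l + 7*w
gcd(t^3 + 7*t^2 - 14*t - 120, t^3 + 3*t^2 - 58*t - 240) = t^2 + 11*t + 30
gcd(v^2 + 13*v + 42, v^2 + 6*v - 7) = v + 7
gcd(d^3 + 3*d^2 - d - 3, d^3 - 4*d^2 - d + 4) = d^2 - 1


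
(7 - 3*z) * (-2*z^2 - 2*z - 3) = 6*z^3 - 8*z^2 - 5*z - 21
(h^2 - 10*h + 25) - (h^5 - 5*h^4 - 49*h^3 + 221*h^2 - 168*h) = -h^5 + 5*h^4 + 49*h^3 - 220*h^2 + 158*h + 25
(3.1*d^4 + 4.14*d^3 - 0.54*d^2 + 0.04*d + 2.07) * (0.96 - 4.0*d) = -12.4*d^5 - 13.584*d^4 + 6.1344*d^3 - 0.6784*d^2 - 8.2416*d + 1.9872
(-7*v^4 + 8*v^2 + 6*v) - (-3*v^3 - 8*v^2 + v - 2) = -7*v^4 + 3*v^3 + 16*v^2 + 5*v + 2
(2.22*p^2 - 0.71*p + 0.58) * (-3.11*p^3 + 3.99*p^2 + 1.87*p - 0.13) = -6.9042*p^5 + 11.0659*p^4 - 0.485299999999999*p^3 + 0.6979*p^2 + 1.1769*p - 0.0754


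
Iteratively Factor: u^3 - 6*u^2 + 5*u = (u)*(u^2 - 6*u + 5) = u*(u - 5)*(u - 1)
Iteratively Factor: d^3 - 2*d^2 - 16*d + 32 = (d - 4)*(d^2 + 2*d - 8) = (d - 4)*(d - 2)*(d + 4)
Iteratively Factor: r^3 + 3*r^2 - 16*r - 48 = (r - 4)*(r^2 + 7*r + 12) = (r - 4)*(r + 4)*(r + 3)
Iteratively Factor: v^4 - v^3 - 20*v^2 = (v - 5)*(v^3 + 4*v^2) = v*(v - 5)*(v^2 + 4*v) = v^2*(v - 5)*(v + 4)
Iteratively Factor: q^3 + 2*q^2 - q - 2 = (q + 2)*(q^2 - 1) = (q + 1)*(q + 2)*(q - 1)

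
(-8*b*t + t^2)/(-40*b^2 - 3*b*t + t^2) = t/(5*b + t)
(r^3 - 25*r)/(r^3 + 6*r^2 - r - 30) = r*(r - 5)/(r^2 + r - 6)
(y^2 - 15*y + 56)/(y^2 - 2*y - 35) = (y - 8)/(y + 5)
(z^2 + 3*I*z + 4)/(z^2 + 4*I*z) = (z - I)/z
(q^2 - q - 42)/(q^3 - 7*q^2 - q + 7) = (q + 6)/(q^2 - 1)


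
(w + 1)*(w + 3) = w^2 + 4*w + 3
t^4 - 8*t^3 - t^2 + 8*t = t*(t - 8)*(t - 1)*(t + 1)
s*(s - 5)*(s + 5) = s^3 - 25*s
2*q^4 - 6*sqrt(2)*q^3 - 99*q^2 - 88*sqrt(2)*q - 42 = (q - 7*sqrt(2))*(q + 3*sqrt(2))*(sqrt(2)*q + 1)^2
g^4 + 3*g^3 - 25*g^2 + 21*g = g*(g - 3)*(g - 1)*(g + 7)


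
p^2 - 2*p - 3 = (p - 3)*(p + 1)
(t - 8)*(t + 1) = t^2 - 7*t - 8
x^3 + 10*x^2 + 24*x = x*(x + 4)*(x + 6)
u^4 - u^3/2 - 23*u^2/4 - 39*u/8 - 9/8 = (u - 3)*(u + 1/2)^2*(u + 3/2)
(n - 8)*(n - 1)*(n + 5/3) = n^3 - 22*n^2/3 - 7*n + 40/3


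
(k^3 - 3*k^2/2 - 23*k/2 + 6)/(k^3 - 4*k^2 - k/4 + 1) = 2*(k + 3)/(2*k + 1)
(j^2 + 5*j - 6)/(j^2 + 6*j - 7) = (j + 6)/(j + 7)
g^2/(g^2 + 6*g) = g/(g + 6)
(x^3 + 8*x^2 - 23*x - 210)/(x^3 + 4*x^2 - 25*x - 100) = (x^2 + 13*x + 42)/(x^2 + 9*x + 20)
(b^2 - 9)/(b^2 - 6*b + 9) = (b + 3)/(b - 3)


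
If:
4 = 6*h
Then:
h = 2/3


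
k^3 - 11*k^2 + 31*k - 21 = (k - 7)*(k - 3)*(k - 1)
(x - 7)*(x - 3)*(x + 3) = x^3 - 7*x^2 - 9*x + 63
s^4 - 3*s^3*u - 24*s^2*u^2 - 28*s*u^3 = s*(s - 7*u)*(s + 2*u)^2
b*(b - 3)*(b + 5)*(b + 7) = b^4 + 9*b^3 - b^2 - 105*b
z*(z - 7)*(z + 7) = z^3 - 49*z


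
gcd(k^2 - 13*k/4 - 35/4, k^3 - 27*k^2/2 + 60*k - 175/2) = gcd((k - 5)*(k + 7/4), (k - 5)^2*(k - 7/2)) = k - 5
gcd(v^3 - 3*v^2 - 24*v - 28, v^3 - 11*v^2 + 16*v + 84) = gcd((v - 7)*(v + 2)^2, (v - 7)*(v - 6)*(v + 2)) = v^2 - 5*v - 14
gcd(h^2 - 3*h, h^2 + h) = h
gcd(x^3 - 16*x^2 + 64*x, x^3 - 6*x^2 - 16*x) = x^2 - 8*x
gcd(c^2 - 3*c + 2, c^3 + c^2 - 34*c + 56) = c - 2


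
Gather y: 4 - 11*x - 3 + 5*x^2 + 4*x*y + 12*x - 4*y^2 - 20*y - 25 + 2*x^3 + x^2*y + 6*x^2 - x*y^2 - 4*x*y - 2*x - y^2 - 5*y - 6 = 2*x^3 + 11*x^2 - x + y^2*(-x - 5) + y*(x^2 - 25) - 30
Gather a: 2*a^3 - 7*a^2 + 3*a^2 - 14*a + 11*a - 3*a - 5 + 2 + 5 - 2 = 2*a^3 - 4*a^2 - 6*a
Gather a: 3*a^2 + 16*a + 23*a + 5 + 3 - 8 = 3*a^2 + 39*a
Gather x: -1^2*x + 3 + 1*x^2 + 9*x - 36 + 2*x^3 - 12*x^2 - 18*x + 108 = 2*x^3 - 11*x^2 - 10*x + 75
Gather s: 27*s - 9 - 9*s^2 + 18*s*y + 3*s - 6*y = -9*s^2 + s*(18*y + 30) - 6*y - 9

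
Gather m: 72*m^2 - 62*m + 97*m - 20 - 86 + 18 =72*m^2 + 35*m - 88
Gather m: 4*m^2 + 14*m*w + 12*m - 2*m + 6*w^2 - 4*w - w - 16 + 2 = 4*m^2 + m*(14*w + 10) + 6*w^2 - 5*w - 14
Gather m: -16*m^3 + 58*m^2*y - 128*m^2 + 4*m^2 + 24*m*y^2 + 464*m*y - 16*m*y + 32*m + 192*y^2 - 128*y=-16*m^3 + m^2*(58*y - 124) + m*(24*y^2 + 448*y + 32) + 192*y^2 - 128*y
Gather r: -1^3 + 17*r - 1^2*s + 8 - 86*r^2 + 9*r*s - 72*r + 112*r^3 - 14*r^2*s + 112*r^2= 112*r^3 + r^2*(26 - 14*s) + r*(9*s - 55) - s + 7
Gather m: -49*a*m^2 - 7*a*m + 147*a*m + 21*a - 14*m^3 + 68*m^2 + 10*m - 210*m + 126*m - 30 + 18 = 21*a - 14*m^3 + m^2*(68 - 49*a) + m*(140*a - 74) - 12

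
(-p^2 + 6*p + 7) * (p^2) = -p^4 + 6*p^3 + 7*p^2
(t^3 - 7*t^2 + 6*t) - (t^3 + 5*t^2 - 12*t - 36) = -12*t^2 + 18*t + 36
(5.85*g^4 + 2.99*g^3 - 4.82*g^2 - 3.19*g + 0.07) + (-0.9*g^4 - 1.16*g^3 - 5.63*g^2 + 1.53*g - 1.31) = 4.95*g^4 + 1.83*g^3 - 10.45*g^2 - 1.66*g - 1.24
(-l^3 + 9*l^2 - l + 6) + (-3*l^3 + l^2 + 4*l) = -4*l^3 + 10*l^2 + 3*l + 6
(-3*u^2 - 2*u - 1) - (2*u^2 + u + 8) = -5*u^2 - 3*u - 9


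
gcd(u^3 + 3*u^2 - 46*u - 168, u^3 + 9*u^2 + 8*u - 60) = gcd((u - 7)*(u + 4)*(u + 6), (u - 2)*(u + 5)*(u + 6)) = u + 6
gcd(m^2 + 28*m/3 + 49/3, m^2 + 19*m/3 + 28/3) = m + 7/3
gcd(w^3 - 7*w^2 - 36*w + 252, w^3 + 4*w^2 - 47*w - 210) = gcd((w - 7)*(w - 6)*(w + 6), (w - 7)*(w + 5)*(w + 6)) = w^2 - w - 42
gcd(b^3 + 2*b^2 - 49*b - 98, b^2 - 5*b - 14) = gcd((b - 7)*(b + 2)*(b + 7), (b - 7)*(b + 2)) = b^2 - 5*b - 14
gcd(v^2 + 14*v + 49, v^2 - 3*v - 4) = 1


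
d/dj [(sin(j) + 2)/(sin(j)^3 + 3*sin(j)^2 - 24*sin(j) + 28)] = (-13*sin(j) + cos(2*j) - 39)*cos(j)/((sin(j) - 2)^3*(sin(j) + 7)^2)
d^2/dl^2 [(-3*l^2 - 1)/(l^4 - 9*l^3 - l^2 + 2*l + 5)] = 2*(-9*l^8 + 81*l^7 - 256*l^6 + 171*l^5 - 459*l^4 - 1027*l^3 + 36*l^2 - 129*l - 84)/(l^12 - 27*l^11 + 240*l^10 - 669*l^9 - 333*l^8 + 177*l^7 + 1304*l^6 + 228*l^5 - 462*l^4 - 727*l^3 - 15*l^2 + 150*l + 125)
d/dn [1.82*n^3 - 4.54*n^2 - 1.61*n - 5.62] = 5.46*n^2 - 9.08*n - 1.61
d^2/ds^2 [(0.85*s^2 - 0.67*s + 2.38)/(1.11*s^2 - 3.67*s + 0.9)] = (5.274276*s^3 + 12.499488*s^2 - 54.156456*s + 56.307704)/(1.367631*s^6 - 13.565421*s^5 + 48.178107*s^4 - 71.428843*s^3 + 39.06333*s^2 - 8.9181*s + 0.729)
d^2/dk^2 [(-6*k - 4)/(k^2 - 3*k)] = 12*(-k^3 - 2*k^2 + 6*k - 6)/(k^3*(k^3 - 9*k^2 + 27*k - 27))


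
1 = 1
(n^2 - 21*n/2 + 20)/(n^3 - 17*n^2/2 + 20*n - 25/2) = (n - 8)/(n^2 - 6*n + 5)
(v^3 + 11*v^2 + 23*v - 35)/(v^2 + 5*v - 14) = (v^2 + 4*v - 5)/(v - 2)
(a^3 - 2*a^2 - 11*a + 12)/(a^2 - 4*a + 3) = (a^2 - a - 12)/(a - 3)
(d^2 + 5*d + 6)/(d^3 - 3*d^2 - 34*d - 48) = 1/(d - 8)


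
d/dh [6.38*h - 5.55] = 6.38000000000000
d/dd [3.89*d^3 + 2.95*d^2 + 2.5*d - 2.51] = 11.67*d^2 + 5.9*d + 2.5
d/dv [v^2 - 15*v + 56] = 2*v - 15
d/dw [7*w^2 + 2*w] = 14*w + 2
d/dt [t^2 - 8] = 2*t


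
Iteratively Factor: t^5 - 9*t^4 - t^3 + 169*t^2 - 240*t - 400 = (t - 5)*(t^4 - 4*t^3 - 21*t^2 + 64*t + 80) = (t - 5)*(t + 1)*(t^3 - 5*t^2 - 16*t + 80) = (t - 5)*(t + 1)*(t + 4)*(t^2 - 9*t + 20) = (t - 5)*(t - 4)*(t + 1)*(t + 4)*(t - 5)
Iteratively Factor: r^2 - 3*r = (r)*(r - 3)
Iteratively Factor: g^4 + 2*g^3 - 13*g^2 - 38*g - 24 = (g - 4)*(g^3 + 6*g^2 + 11*g + 6) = (g - 4)*(g + 1)*(g^2 + 5*g + 6) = (g - 4)*(g + 1)*(g + 3)*(g + 2)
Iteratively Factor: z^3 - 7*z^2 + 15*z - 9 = (z - 1)*(z^2 - 6*z + 9) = (z - 3)*(z - 1)*(z - 3)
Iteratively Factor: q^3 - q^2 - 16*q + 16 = (q - 4)*(q^2 + 3*q - 4) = (q - 4)*(q - 1)*(q + 4)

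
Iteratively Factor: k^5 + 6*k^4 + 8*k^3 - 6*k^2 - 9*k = (k - 1)*(k^4 + 7*k^3 + 15*k^2 + 9*k) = (k - 1)*(k + 3)*(k^3 + 4*k^2 + 3*k) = (k - 1)*(k + 3)^2*(k^2 + k) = k*(k - 1)*(k + 3)^2*(k + 1)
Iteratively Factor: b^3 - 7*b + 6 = (b - 2)*(b^2 + 2*b - 3) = (b - 2)*(b - 1)*(b + 3)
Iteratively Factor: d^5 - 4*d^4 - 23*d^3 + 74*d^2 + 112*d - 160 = (d + 4)*(d^4 - 8*d^3 + 9*d^2 + 38*d - 40) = (d - 1)*(d + 4)*(d^3 - 7*d^2 + 2*d + 40) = (d - 1)*(d + 2)*(d + 4)*(d^2 - 9*d + 20) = (d - 5)*(d - 1)*(d + 2)*(d + 4)*(d - 4)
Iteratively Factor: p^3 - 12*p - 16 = (p + 2)*(p^2 - 2*p - 8) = (p - 4)*(p + 2)*(p + 2)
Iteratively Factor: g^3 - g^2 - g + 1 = (g + 1)*(g^2 - 2*g + 1) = (g - 1)*(g + 1)*(g - 1)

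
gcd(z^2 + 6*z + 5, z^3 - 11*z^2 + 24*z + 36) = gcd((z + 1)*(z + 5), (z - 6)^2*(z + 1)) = z + 1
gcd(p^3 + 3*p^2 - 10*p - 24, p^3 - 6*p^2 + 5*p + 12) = p - 3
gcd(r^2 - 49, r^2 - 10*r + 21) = r - 7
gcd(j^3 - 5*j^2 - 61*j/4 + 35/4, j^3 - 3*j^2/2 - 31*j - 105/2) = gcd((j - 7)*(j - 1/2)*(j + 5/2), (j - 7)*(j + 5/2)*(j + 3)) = j^2 - 9*j/2 - 35/2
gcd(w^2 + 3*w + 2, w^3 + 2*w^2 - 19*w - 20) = w + 1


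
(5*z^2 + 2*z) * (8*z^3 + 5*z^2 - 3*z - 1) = 40*z^5 + 41*z^4 - 5*z^3 - 11*z^2 - 2*z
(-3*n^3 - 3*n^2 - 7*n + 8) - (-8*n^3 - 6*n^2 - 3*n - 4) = 5*n^3 + 3*n^2 - 4*n + 12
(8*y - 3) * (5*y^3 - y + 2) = 40*y^4 - 15*y^3 - 8*y^2 + 19*y - 6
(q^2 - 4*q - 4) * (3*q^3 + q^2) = 3*q^5 - 11*q^4 - 16*q^3 - 4*q^2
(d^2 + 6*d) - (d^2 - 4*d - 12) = 10*d + 12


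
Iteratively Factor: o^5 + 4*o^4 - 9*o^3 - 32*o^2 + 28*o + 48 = (o + 3)*(o^4 + o^3 - 12*o^2 + 4*o + 16) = (o - 2)*(o + 3)*(o^3 + 3*o^2 - 6*o - 8) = (o - 2)^2*(o + 3)*(o^2 + 5*o + 4) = (o - 2)^2*(o + 1)*(o + 3)*(o + 4)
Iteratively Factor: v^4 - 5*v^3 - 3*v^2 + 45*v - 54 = (v + 3)*(v^3 - 8*v^2 + 21*v - 18) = (v - 2)*(v + 3)*(v^2 - 6*v + 9) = (v - 3)*(v - 2)*(v + 3)*(v - 3)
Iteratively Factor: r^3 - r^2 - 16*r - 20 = (r + 2)*(r^2 - 3*r - 10) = (r + 2)^2*(r - 5)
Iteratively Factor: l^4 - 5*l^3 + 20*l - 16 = (l + 2)*(l^3 - 7*l^2 + 14*l - 8) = (l - 4)*(l + 2)*(l^2 - 3*l + 2) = (l - 4)*(l - 1)*(l + 2)*(l - 2)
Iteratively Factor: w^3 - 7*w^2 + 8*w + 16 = (w + 1)*(w^2 - 8*w + 16) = (w - 4)*(w + 1)*(w - 4)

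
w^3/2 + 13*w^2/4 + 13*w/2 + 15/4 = (w/2 + 1/2)*(w + 5/2)*(w + 3)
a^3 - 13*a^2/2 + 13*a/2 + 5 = (a - 5)*(a - 2)*(a + 1/2)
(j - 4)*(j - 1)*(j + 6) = j^3 + j^2 - 26*j + 24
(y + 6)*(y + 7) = y^2 + 13*y + 42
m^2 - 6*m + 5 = (m - 5)*(m - 1)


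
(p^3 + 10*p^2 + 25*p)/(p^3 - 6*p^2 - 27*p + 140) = p*(p + 5)/(p^2 - 11*p + 28)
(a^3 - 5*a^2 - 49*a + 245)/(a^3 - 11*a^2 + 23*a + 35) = (a + 7)/(a + 1)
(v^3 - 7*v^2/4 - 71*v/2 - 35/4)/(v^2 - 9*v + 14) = (4*v^2 + 21*v + 5)/(4*(v - 2))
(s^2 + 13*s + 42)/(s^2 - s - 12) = (s^2 + 13*s + 42)/(s^2 - s - 12)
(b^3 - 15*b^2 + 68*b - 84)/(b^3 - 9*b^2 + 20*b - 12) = (b - 7)/(b - 1)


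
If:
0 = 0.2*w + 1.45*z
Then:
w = -7.25*z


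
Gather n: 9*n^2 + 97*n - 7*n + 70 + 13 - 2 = 9*n^2 + 90*n + 81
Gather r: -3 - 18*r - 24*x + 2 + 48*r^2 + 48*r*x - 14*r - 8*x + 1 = 48*r^2 + r*(48*x - 32) - 32*x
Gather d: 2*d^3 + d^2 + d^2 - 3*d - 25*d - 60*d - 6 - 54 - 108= 2*d^3 + 2*d^2 - 88*d - 168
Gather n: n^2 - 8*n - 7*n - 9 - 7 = n^2 - 15*n - 16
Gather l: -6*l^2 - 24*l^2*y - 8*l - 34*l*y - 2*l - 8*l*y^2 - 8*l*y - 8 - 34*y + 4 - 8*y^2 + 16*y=l^2*(-24*y - 6) + l*(-8*y^2 - 42*y - 10) - 8*y^2 - 18*y - 4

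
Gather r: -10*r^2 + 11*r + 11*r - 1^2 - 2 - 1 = -10*r^2 + 22*r - 4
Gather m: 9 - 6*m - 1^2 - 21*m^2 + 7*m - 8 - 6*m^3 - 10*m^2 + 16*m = -6*m^3 - 31*m^2 + 17*m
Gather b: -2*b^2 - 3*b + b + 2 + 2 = -2*b^2 - 2*b + 4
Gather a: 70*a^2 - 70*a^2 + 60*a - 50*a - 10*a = 0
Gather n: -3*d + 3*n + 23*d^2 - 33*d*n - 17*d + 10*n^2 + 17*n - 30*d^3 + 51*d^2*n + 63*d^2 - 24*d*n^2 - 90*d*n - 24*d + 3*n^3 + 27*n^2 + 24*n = -30*d^3 + 86*d^2 - 44*d + 3*n^3 + n^2*(37 - 24*d) + n*(51*d^2 - 123*d + 44)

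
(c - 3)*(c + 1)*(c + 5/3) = c^3 - c^2/3 - 19*c/3 - 5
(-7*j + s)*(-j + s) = 7*j^2 - 8*j*s + s^2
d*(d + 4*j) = d^2 + 4*d*j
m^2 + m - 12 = (m - 3)*(m + 4)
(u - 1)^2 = u^2 - 2*u + 1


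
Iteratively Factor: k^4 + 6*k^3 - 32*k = (k)*(k^3 + 6*k^2 - 32) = k*(k + 4)*(k^2 + 2*k - 8) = k*(k - 2)*(k + 4)*(k + 4)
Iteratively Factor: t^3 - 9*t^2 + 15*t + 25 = (t - 5)*(t^2 - 4*t - 5) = (t - 5)*(t + 1)*(t - 5)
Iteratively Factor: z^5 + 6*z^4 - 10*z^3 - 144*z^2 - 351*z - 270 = (z - 5)*(z^4 + 11*z^3 + 45*z^2 + 81*z + 54) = (z - 5)*(z + 3)*(z^3 + 8*z^2 + 21*z + 18) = (z - 5)*(z + 3)^2*(z^2 + 5*z + 6) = (z - 5)*(z + 3)^3*(z + 2)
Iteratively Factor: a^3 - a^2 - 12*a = (a)*(a^2 - a - 12) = a*(a - 4)*(a + 3)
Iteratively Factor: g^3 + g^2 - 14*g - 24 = (g + 3)*(g^2 - 2*g - 8) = (g + 2)*(g + 3)*(g - 4)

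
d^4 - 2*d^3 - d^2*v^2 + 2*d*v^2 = d*(d - 2)*(d - v)*(d + v)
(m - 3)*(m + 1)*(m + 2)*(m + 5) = m^4 + 5*m^3 - 7*m^2 - 41*m - 30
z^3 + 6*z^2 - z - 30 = (z - 2)*(z + 3)*(z + 5)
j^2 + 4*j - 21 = (j - 3)*(j + 7)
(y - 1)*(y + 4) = y^2 + 3*y - 4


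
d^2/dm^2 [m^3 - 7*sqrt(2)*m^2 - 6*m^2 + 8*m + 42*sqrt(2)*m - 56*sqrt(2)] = 6*m - 14*sqrt(2) - 12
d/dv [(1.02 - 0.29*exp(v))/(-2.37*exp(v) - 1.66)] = 2.8988*exp(v)/(2.37*exp(v) + 1.66)^2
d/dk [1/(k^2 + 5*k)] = (-2*k - 5)/(k^2*(k + 5)^2)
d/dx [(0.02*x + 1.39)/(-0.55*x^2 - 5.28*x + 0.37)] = (0.011*x^2 + 1.529*x + 7.3466)/(0.3025*x^4 + 5.808*x^3 + 27.4714*x^2 - 3.9072*x + 0.1369)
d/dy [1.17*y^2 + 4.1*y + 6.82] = 2.34*y + 4.1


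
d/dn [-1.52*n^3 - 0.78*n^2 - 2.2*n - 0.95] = -4.56*n^2 - 1.56*n - 2.2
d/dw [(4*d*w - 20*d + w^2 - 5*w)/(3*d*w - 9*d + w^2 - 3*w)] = (-(3*d + 2*w - 3)*(4*d*w - 20*d + w^2 - 5*w) + (4*d + 2*w - 5)*(3*d*w - 9*d + w^2 - 3*w))/(3*d*w - 9*d + w^2 - 3*w)^2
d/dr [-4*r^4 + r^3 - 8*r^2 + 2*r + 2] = -16*r^3 + 3*r^2 - 16*r + 2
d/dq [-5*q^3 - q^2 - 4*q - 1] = -15*q^2 - 2*q - 4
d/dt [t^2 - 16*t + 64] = 2*t - 16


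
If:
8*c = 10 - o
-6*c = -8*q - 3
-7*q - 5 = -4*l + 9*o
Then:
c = 4*q/3 + 1/2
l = 59/4 - 89*q/4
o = 6 - 32*q/3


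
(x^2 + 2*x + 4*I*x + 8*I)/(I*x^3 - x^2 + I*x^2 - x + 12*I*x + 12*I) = I*(-x - 2)/(x^2 + x*(1 - 3*I) - 3*I)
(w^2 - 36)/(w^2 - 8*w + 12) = (w + 6)/(w - 2)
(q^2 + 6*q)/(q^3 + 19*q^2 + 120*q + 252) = q/(q^2 + 13*q + 42)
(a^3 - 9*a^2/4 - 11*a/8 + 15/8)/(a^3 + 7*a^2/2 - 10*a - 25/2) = (a - 3/4)/(a + 5)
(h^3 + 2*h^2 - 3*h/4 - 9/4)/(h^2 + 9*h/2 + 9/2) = (2*h^2 + h - 3)/(2*(h + 3))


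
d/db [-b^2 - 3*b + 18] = -2*b - 3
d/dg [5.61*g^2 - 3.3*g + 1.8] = 11.22*g - 3.3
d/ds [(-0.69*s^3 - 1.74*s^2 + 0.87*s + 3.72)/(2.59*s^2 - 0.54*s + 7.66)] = (-1.7871*s^4 + 0.7452*s^3 - 17.1699*s^2 - 45.9264*s + 8.673)/(6.7081*s^4 - 2.7972*s^3 + 39.9704*s^2 - 8.2728*s + 58.6756)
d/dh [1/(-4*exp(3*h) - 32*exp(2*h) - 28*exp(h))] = (3*exp(2*h) + 16*exp(h) + 7)*exp(-h)/(4*(exp(2*h) + 8*exp(h) + 7)^2)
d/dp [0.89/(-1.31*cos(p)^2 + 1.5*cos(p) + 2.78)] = (1.335 - 2.3318*cos(p))*sin(p)/(-1.31*cos(p)^2 + 1.5*cos(p) + 2.78)^2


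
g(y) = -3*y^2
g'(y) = -6*y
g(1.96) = -11.52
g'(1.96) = -11.76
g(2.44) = -17.86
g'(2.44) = -14.64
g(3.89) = -45.40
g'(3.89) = -23.34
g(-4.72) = -66.84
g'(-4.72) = 28.32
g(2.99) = -26.82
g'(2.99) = -17.94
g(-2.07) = -12.85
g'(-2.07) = 12.42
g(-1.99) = -11.88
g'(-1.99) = 11.94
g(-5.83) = -101.97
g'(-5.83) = 34.98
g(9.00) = -243.00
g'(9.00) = -54.00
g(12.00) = -432.00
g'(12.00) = -72.00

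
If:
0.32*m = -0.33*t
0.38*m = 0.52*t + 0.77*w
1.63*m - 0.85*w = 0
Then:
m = 0.00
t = 0.00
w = 0.00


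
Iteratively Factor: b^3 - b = (b - 1)*(b^2 + b) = (b - 1)*(b + 1)*(b)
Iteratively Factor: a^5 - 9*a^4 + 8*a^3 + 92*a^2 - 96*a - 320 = (a - 4)*(a^4 - 5*a^3 - 12*a^2 + 44*a + 80) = (a - 4)*(a + 2)*(a^3 - 7*a^2 + 2*a + 40) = (a - 5)*(a - 4)*(a + 2)*(a^2 - 2*a - 8) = (a - 5)*(a - 4)*(a + 2)^2*(a - 4)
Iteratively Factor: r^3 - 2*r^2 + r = (r - 1)*(r^2 - r) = (r - 1)^2*(r)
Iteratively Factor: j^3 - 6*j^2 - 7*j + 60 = (j + 3)*(j^2 - 9*j + 20) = (j - 5)*(j + 3)*(j - 4)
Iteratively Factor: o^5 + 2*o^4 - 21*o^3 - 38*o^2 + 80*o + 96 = (o - 4)*(o^4 + 6*o^3 + 3*o^2 - 26*o - 24) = (o - 4)*(o + 3)*(o^3 + 3*o^2 - 6*o - 8) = (o - 4)*(o - 2)*(o + 3)*(o^2 + 5*o + 4) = (o - 4)*(o - 2)*(o + 1)*(o + 3)*(o + 4)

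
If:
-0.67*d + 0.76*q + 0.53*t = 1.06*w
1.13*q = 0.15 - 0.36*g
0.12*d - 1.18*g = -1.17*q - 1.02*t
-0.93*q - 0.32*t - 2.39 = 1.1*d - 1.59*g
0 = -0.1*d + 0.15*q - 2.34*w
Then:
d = 4.32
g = 5.04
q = -1.47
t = 7.01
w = -0.28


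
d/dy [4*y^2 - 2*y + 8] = 8*y - 2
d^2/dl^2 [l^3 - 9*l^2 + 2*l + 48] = 6*l - 18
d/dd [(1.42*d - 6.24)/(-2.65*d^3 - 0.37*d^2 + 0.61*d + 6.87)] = (7.526*d^3 - 49.0826*d^2 - 4.6176*d + 13.5618)/(7.0225*d^6 + 1.961*d^5 - 3.0961*d^4 - 36.8624*d^3 - 4.7117*d^2 + 8.3814*d + 47.1969)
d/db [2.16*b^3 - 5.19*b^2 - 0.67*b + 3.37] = 6.48*b^2 - 10.38*b - 0.67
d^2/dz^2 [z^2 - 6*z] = 2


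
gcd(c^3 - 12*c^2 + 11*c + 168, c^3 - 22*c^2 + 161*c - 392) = c^2 - 15*c + 56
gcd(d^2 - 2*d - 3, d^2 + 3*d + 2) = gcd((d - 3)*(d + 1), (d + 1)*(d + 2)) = d + 1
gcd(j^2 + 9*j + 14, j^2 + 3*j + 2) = j + 2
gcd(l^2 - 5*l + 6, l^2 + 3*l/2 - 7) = l - 2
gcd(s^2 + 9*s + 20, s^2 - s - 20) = s + 4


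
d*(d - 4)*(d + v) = d^3 + d^2*v - 4*d^2 - 4*d*v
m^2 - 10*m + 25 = (m - 5)^2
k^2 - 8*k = k*(k - 8)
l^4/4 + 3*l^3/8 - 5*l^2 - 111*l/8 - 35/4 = (l/4 + 1/2)*(l - 5)*(l + 1)*(l + 7/2)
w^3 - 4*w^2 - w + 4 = (w - 4)*(w - 1)*(w + 1)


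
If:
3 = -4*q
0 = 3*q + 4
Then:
No Solution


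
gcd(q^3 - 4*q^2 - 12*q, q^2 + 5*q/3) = q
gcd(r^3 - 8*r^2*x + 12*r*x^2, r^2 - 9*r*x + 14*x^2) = -r + 2*x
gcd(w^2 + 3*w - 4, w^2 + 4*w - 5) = w - 1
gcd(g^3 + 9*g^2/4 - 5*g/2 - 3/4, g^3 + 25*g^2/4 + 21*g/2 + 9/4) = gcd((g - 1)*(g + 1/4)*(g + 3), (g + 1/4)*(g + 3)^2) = g^2 + 13*g/4 + 3/4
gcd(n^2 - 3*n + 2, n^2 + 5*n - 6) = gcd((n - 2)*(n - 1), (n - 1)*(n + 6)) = n - 1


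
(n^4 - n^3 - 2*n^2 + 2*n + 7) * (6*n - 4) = 6*n^5 - 10*n^4 - 8*n^3 + 20*n^2 + 34*n - 28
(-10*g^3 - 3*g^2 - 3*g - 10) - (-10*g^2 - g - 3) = -10*g^3 + 7*g^2 - 2*g - 7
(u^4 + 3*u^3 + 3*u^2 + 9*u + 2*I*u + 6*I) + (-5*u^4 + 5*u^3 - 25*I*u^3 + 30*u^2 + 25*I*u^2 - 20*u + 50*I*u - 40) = -4*u^4 + 8*u^3 - 25*I*u^3 + 33*u^2 + 25*I*u^2 - 11*u + 52*I*u - 40 + 6*I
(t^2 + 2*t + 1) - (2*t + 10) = t^2 - 9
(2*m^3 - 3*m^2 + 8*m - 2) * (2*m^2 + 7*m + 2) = 4*m^5 + 8*m^4 - m^3 + 46*m^2 + 2*m - 4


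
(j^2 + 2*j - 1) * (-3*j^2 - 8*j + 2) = -3*j^4 - 14*j^3 - 11*j^2 + 12*j - 2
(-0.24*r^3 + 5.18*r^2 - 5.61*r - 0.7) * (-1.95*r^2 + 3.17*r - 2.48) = 0.468*r^5 - 10.8618*r^4 + 27.9553*r^3 - 29.2651*r^2 + 11.6938*r + 1.736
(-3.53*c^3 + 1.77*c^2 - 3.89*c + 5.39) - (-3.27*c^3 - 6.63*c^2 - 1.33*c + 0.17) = -0.26*c^3 + 8.4*c^2 - 2.56*c + 5.22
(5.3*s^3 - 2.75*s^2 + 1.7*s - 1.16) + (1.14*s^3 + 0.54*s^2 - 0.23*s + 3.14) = 6.44*s^3 - 2.21*s^2 + 1.47*s + 1.98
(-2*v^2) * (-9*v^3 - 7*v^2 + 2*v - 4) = 18*v^5 + 14*v^4 - 4*v^3 + 8*v^2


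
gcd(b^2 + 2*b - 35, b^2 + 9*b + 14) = b + 7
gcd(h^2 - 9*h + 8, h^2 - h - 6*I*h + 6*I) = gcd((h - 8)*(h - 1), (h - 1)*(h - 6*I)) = h - 1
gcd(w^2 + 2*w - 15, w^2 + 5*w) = w + 5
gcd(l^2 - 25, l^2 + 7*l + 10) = l + 5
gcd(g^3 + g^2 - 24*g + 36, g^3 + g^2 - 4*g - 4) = g - 2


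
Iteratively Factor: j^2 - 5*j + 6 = (j - 2)*(j - 3)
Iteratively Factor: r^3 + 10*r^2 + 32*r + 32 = (r + 2)*(r^2 + 8*r + 16) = (r + 2)*(r + 4)*(r + 4)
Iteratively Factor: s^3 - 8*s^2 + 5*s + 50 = (s - 5)*(s^2 - 3*s - 10) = (s - 5)^2*(s + 2)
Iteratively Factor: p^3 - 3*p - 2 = (p + 1)*(p^2 - p - 2) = (p + 1)^2*(p - 2)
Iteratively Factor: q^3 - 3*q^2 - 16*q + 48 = (q - 3)*(q^2 - 16) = (q - 4)*(q - 3)*(q + 4)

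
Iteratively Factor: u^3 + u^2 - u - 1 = (u + 1)*(u^2 - 1) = (u - 1)*(u + 1)*(u + 1)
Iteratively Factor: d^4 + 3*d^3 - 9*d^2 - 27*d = (d + 3)*(d^3 - 9*d) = d*(d + 3)*(d^2 - 9) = d*(d + 3)^2*(d - 3)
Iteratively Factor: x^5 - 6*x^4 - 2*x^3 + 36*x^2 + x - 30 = (x + 1)*(x^4 - 7*x^3 + 5*x^2 + 31*x - 30) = (x - 1)*(x + 1)*(x^3 - 6*x^2 - x + 30) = (x - 3)*(x - 1)*(x + 1)*(x^2 - 3*x - 10) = (x - 5)*(x - 3)*(x - 1)*(x + 1)*(x + 2)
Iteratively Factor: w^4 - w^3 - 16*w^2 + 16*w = (w - 4)*(w^3 + 3*w^2 - 4*w) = (w - 4)*(w + 4)*(w^2 - w) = w*(w - 4)*(w + 4)*(w - 1)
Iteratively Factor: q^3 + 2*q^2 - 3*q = (q)*(q^2 + 2*q - 3) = q*(q - 1)*(q + 3)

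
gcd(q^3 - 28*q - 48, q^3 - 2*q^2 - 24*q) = q^2 - 2*q - 24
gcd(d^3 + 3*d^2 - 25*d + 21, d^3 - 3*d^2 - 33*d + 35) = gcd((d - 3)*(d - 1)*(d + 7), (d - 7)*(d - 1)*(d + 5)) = d - 1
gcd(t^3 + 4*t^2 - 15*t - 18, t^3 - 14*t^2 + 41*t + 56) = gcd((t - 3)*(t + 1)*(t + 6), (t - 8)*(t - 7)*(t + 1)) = t + 1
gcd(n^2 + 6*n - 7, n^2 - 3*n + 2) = n - 1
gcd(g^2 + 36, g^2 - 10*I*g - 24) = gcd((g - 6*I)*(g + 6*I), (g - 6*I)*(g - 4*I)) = g - 6*I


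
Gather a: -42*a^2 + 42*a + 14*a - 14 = -42*a^2 + 56*a - 14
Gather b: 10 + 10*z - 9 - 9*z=z + 1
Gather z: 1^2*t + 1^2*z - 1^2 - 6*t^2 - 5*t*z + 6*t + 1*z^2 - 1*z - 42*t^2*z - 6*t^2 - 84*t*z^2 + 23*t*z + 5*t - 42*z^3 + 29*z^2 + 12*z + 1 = -12*t^2 + 12*t - 42*z^3 + z^2*(30 - 84*t) + z*(-42*t^2 + 18*t + 12)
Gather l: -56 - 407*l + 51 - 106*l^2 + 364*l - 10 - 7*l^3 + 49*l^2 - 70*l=-7*l^3 - 57*l^2 - 113*l - 15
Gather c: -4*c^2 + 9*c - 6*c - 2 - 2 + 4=-4*c^2 + 3*c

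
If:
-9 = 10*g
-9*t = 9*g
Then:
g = -9/10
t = 9/10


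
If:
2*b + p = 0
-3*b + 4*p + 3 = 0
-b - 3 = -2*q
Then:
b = 3/11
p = -6/11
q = 18/11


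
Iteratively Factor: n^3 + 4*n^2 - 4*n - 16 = (n - 2)*(n^2 + 6*n + 8) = (n - 2)*(n + 2)*(n + 4)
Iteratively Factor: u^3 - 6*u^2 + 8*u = (u - 4)*(u^2 - 2*u) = (u - 4)*(u - 2)*(u)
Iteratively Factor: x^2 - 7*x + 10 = (x - 2)*(x - 5)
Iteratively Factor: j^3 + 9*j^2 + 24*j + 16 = (j + 4)*(j^2 + 5*j + 4) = (j + 1)*(j + 4)*(j + 4)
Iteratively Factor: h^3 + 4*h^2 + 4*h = (h + 2)*(h^2 + 2*h) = (h + 2)^2*(h)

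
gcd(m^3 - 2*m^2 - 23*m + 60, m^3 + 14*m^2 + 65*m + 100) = m + 5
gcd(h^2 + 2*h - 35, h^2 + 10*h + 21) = h + 7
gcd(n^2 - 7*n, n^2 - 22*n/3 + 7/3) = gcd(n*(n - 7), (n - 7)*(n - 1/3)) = n - 7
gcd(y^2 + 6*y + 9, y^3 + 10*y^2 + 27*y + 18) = y + 3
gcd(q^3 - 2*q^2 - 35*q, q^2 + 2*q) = q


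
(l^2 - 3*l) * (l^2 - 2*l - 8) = l^4 - 5*l^3 - 2*l^2 + 24*l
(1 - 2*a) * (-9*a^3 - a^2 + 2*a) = 18*a^4 - 7*a^3 - 5*a^2 + 2*a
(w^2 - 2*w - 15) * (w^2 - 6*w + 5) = w^4 - 8*w^3 + 2*w^2 + 80*w - 75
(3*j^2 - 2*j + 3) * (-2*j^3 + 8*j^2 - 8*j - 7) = -6*j^5 + 28*j^4 - 46*j^3 + 19*j^2 - 10*j - 21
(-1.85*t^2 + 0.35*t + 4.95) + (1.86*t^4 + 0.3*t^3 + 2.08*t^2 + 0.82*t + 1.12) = 1.86*t^4 + 0.3*t^3 + 0.23*t^2 + 1.17*t + 6.07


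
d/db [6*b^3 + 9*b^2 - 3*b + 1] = 18*b^2 + 18*b - 3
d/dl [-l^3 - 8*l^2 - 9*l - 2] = -3*l^2 - 16*l - 9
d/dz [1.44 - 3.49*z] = -3.49000000000000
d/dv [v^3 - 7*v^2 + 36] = v*(3*v - 14)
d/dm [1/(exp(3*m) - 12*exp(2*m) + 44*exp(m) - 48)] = (-3*exp(2*m) + 24*exp(m) - 44)*exp(m)/(exp(3*m) - 12*exp(2*m) + 44*exp(m) - 48)^2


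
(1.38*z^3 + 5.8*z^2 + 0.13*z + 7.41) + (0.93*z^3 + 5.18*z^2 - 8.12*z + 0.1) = 2.31*z^3 + 10.98*z^2 - 7.99*z + 7.51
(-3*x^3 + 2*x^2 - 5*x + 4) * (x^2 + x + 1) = -3*x^5 - x^4 - 6*x^3 + x^2 - x + 4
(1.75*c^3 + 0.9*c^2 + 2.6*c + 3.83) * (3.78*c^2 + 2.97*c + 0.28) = 6.615*c^5 + 8.5995*c^4 + 12.991*c^3 + 22.4514*c^2 + 12.1031*c + 1.0724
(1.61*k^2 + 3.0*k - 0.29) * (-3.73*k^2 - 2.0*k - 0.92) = -6.0053*k^4 - 14.41*k^3 - 6.3995*k^2 - 2.18*k + 0.2668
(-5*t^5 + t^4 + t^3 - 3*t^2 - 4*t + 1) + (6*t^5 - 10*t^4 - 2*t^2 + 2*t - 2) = t^5 - 9*t^4 + t^3 - 5*t^2 - 2*t - 1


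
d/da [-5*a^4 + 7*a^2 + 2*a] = -20*a^3 + 14*a + 2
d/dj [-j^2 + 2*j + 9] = 2 - 2*j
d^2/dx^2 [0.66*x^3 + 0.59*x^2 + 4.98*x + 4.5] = 3.96*x + 1.18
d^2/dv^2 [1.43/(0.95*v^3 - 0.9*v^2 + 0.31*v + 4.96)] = ((2.574 - 8.151*v)*(0.95*v^3 - 0.9*v^2 + 0.31*v + 4.96) + 1.43*(2.85*v^2 - 1.8*v + 0.31)*(5.7*v^2 - 3.6*v + 0.62))/(0.95*v^3 - 0.9*v^2 + 0.31*v + 4.96)^3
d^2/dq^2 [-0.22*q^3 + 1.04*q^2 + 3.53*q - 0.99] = 2.08 - 1.32*q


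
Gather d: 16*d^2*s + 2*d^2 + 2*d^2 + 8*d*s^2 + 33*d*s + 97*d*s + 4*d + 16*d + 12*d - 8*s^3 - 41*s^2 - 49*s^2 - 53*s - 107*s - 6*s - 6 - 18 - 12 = d^2*(16*s + 4) + d*(8*s^2 + 130*s + 32) - 8*s^3 - 90*s^2 - 166*s - 36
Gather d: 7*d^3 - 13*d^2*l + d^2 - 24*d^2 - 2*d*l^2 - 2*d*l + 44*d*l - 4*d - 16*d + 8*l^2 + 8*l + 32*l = 7*d^3 + d^2*(-13*l - 23) + d*(-2*l^2 + 42*l - 20) + 8*l^2 + 40*l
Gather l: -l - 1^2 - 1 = -l - 2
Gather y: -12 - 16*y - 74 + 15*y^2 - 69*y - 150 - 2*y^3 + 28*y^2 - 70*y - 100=-2*y^3 + 43*y^2 - 155*y - 336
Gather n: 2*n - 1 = 2*n - 1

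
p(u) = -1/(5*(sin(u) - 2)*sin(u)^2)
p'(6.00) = 8.20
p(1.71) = 0.20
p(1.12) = 0.22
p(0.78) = 0.31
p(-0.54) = 0.30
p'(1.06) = -0.16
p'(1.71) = 0.03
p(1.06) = 0.23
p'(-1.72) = -0.02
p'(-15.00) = -0.47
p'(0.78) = -0.46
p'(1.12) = -0.13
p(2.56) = 0.46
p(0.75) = 0.33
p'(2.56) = 1.13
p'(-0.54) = 1.11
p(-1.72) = 0.07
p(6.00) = 1.12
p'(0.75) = -0.52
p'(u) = 2*cos(u)/(5*(sin(u) - 2)*sin(u)^3) + cos(u)/(5*(sin(u) - 2)^2*sin(u)^2)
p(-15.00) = 0.18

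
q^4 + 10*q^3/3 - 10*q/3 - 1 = (q - 1)*(q + 1/3)*(q + 1)*(q + 3)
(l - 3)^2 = l^2 - 6*l + 9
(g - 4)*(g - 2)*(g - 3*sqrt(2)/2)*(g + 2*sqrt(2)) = g^4 - 6*g^3 + sqrt(2)*g^3/2 - 3*sqrt(2)*g^2 + 2*g^2 + 4*sqrt(2)*g + 36*g - 48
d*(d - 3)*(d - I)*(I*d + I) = I*d^4 + d^3 - 2*I*d^3 - 2*d^2 - 3*I*d^2 - 3*d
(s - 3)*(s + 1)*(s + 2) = s^3 - 7*s - 6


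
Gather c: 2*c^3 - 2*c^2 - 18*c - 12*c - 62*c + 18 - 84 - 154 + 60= 2*c^3 - 2*c^2 - 92*c - 160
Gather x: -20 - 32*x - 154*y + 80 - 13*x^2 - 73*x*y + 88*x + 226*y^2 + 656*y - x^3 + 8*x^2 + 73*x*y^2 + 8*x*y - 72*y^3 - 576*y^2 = -x^3 - 5*x^2 + x*(73*y^2 - 65*y + 56) - 72*y^3 - 350*y^2 + 502*y + 60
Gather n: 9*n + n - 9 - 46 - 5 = 10*n - 60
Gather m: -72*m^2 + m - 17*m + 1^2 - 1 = -72*m^2 - 16*m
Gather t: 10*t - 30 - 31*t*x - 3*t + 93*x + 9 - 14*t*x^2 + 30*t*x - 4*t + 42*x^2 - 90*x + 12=t*(-14*x^2 - x + 3) + 42*x^2 + 3*x - 9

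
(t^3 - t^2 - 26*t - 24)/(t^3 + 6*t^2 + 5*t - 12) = (t^2 - 5*t - 6)/(t^2 + 2*t - 3)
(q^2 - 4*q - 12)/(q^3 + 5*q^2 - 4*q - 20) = (q - 6)/(q^2 + 3*q - 10)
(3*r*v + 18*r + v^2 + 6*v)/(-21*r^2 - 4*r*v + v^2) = (-v - 6)/(7*r - v)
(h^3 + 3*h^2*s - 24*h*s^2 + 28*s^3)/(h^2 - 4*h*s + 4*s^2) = h + 7*s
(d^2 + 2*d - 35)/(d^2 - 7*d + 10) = (d + 7)/(d - 2)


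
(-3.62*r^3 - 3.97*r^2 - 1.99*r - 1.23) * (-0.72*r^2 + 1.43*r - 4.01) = 2.6064*r^5 - 2.3182*r^4 + 10.2719*r^3 + 13.9596*r^2 + 6.221*r + 4.9323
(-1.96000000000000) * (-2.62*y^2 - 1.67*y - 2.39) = 5.1352*y^2 + 3.2732*y + 4.6844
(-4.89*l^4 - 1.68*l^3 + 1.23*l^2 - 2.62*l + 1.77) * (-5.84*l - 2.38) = 28.5576*l^5 + 21.4494*l^4 - 3.1848*l^3 + 12.3734*l^2 - 4.1012*l - 4.2126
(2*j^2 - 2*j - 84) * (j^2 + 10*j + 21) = 2*j^4 + 18*j^3 - 62*j^2 - 882*j - 1764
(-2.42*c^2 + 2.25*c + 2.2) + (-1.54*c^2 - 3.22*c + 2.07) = -3.96*c^2 - 0.97*c + 4.27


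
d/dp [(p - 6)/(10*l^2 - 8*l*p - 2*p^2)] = (5*l^2 - 4*l*p - p^2 + 2*(2*l + p)*(p - 6))/(2*(-5*l^2 + 4*l*p + p^2)^2)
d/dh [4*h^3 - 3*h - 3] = 12*h^2 - 3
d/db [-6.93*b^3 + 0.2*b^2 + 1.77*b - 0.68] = -20.79*b^2 + 0.4*b + 1.77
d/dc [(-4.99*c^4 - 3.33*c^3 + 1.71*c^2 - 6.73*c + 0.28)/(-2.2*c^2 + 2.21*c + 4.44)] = (21.956*c^5 - 25.7577*c^4 - 103.341*c^3 - 55.3825*c^2 + 16.4168*c - 30.5)/(4.84*c^4 - 9.724*c^3 - 14.6519*c^2 + 19.6248*c + 19.7136)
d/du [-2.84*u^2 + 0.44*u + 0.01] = 0.44 - 5.68*u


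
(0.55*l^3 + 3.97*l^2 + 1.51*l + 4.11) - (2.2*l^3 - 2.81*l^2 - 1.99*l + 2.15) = -1.65*l^3 + 6.78*l^2 + 3.5*l + 1.96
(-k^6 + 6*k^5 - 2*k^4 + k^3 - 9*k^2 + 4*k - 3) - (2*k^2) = -k^6 + 6*k^5 - 2*k^4 + k^3 - 11*k^2 + 4*k - 3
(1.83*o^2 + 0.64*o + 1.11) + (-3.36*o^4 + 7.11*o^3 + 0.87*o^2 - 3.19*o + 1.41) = -3.36*o^4 + 7.11*o^3 + 2.7*o^2 - 2.55*o + 2.52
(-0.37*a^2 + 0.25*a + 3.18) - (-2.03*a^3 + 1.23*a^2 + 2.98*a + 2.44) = 2.03*a^3 - 1.6*a^2 - 2.73*a + 0.74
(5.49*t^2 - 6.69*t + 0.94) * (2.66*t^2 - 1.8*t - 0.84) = 14.6034*t^4 - 27.6774*t^3 + 9.9308*t^2 + 3.9276*t - 0.7896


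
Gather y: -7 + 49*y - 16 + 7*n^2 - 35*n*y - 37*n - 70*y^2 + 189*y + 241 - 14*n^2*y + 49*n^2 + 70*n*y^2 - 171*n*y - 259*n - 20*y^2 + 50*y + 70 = 56*n^2 - 296*n + y^2*(70*n - 90) + y*(-14*n^2 - 206*n + 288) + 288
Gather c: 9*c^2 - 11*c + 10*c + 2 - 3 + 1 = 9*c^2 - c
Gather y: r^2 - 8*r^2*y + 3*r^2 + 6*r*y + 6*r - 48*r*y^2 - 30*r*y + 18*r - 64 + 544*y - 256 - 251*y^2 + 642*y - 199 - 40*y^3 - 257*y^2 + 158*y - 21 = 4*r^2 + 24*r - 40*y^3 + y^2*(-48*r - 508) + y*(-8*r^2 - 24*r + 1344) - 540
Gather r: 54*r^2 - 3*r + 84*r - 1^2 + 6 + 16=54*r^2 + 81*r + 21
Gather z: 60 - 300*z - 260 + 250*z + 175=-50*z - 25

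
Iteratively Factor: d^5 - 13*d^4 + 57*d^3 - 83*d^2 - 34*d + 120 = (d - 2)*(d^4 - 11*d^3 + 35*d^2 - 13*d - 60) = (d - 3)*(d - 2)*(d^3 - 8*d^2 + 11*d + 20) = (d - 4)*(d - 3)*(d - 2)*(d^2 - 4*d - 5) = (d - 5)*(d - 4)*(d - 3)*(d - 2)*(d + 1)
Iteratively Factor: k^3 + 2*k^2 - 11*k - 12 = (k + 4)*(k^2 - 2*k - 3) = (k - 3)*(k + 4)*(k + 1)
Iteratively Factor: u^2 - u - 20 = (u - 5)*(u + 4)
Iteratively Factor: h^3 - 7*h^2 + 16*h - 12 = (h - 2)*(h^2 - 5*h + 6) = (h - 3)*(h - 2)*(h - 2)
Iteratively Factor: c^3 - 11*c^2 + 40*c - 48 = (c - 3)*(c^2 - 8*c + 16) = (c - 4)*(c - 3)*(c - 4)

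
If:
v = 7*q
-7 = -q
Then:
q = 7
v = 49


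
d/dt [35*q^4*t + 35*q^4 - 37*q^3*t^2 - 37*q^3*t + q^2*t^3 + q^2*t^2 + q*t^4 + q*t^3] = q*(35*q^3 - 74*q^2*t - 37*q^2 + 3*q*t^2 + 2*q*t + 4*t^3 + 3*t^2)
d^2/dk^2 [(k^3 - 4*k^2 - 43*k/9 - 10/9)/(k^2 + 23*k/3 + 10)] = 32*(378*k^3 + 1755*k^2 + 2115*k - 445)/(3*(27*k^6 + 621*k^5 + 5571*k^4 + 24587*k^3 + 55710*k^2 + 62100*k + 27000))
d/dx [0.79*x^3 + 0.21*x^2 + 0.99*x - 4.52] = 2.37*x^2 + 0.42*x + 0.99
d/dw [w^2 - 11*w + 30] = 2*w - 11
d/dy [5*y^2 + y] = 10*y + 1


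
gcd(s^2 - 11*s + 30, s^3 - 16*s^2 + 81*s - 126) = s - 6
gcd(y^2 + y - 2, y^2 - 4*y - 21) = 1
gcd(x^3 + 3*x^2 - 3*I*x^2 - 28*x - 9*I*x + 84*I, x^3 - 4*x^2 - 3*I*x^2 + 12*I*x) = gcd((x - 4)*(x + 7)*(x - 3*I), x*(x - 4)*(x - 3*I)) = x^2 + x*(-4 - 3*I) + 12*I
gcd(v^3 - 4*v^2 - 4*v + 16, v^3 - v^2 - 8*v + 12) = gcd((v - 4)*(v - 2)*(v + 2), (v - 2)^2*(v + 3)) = v - 2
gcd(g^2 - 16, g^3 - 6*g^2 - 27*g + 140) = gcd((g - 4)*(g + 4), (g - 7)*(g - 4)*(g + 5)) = g - 4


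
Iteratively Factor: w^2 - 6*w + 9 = (w - 3)*(w - 3)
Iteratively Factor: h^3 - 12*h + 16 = (h - 2)*(h^2 + 2*h - 8) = (h - 2)^2*(h + 4)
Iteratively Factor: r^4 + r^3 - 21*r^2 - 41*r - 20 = (r + 1)*(r^3 - 21*r - 20) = (r + 1)^2*(r^2 - r - 20) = (r + 1)^2*(r + 4)*(r - 5)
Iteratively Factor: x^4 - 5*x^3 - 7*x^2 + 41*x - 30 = (x - 5)*(x^3 - 7*x + 6) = (x - 5)*(x + 3)*(x^2 - 3*x + 2) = (x - 5)*(x - 1)*(x + 3)*(x - 2)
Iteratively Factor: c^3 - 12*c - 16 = (c + 2)*(c^2 - 2*c - 8) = (c + 2)^2*(c - 4)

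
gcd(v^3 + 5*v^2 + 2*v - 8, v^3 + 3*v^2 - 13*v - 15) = 1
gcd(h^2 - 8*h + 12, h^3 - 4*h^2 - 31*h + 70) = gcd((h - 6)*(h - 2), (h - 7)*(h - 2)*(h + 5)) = h - 2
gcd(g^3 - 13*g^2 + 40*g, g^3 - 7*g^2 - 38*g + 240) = g^2 - 13*g + 40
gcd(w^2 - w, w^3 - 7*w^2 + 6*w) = w^2 - w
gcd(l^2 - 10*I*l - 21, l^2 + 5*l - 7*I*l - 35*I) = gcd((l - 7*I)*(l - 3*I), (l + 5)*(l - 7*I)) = l - 7*I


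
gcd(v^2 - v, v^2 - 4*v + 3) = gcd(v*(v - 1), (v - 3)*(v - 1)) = v - 1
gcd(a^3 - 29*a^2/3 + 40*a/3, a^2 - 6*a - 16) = a - 8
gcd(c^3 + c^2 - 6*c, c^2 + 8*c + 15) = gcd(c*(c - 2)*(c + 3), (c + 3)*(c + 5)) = c + 3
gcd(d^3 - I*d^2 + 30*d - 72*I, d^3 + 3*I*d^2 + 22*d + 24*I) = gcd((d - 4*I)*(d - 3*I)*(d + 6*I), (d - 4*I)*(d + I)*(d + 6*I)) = d^2 + 2*I*d + 24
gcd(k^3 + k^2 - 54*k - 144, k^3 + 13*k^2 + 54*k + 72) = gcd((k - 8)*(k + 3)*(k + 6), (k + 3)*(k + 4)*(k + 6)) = k^2 + 9*k + 18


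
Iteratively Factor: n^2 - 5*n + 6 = (n - 3)*(n - 2)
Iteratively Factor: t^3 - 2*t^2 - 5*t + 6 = (t - 1)*(t^2 - t - 6) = (t - 3)*(t - 1)*(t + 2)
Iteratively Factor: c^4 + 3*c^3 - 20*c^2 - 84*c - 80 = (c + 4)*(c^3 - c^2 - 16*c - 20) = (c + 2)*(c + 4)*(c^2 - 3*c - 10) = (c - 5)*(c + 2)*(c + 4)*(c + 2)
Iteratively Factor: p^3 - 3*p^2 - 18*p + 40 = (p + 4)*(p^2 - 7*p + 10) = (p - 5)*(p + 4)*(p - 2)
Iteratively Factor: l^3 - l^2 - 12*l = (l - 4)*(l^2 + 3*l) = l*(l - 4)*(l + 3)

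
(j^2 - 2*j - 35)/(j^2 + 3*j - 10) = (j - 7)/(j - 2)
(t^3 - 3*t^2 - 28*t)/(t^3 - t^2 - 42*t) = (t + 4)/(t + 6)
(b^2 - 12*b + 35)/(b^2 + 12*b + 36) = (b^2 - 12*b + 35)/(b^2 + 12*b + 36)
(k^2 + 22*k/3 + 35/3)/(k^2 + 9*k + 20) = (k + 7/3)/(k + 4)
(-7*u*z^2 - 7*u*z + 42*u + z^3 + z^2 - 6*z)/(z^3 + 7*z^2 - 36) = (-7*u + z)/(z + 6)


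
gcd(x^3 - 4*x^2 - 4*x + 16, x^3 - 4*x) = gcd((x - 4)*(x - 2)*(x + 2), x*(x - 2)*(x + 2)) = x^2 - 4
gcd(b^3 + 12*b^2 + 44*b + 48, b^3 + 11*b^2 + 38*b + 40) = b^2 + 6*b + 8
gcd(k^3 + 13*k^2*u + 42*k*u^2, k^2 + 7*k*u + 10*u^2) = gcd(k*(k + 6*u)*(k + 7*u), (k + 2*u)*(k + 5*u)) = 1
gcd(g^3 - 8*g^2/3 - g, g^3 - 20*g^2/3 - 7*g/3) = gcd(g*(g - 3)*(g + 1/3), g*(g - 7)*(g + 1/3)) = g^2 + g/3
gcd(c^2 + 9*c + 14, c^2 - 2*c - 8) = c + 2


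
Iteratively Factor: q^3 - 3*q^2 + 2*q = (q)*(q^2 - 3*q + 2) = q*(q - 1)*(q - 2)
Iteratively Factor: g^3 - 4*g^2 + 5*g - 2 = (g - 1)*(g^2 - 3*g + 2) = (g - 1)^2*(g - 2)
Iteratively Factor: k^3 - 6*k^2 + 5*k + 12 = (k - 4)*(k^2 - 2*k - 3) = (k - 4)*(k - 3)*(k + 1)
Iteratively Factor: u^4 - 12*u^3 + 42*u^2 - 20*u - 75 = (u - 5)*(u^3 - 7*u^2 + 7*u + 15) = (u - 5)*(u + 1)*(u^2 - 8*u + 15) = (u - 5)^2*(u + 1)*(u - 3)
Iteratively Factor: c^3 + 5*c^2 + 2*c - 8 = (c + 2)*(c^2 + 3*c - 4) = (c + 2)*(c + 4)*(c - 1)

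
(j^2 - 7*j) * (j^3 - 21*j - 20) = j^5 - 7*j^4 - 21*j^3 + 127*j^2 + 140*j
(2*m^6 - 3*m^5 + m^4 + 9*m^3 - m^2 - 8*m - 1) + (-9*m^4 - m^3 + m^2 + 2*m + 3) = 2*m^6 - 3*m^5 - 8*m^4 + 8*m^3 - 6*m + 2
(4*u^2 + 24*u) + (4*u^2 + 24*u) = 8*u^2 + 48*u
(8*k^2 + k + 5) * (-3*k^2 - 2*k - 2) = -24*k^4 - 19*k^3 - 33*k^2 - 12*k - 10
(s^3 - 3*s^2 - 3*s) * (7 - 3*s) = -3*s^4 + 16*s^3 - 12*s^2 - 21*s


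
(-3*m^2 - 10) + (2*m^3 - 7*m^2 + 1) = 2*m^3 - 10*m^2 - 9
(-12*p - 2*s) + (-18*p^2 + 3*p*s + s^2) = -18*p^2 + 3*p*s - 12*p + s^2 - 2*s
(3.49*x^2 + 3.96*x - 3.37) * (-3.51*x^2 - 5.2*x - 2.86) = -12.2499*x^4 - 32.0476*x^3 - 18.7447*x^2 + 6.1984*x + 9.6382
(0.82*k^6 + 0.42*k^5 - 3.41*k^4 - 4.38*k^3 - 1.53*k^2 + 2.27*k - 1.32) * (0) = 0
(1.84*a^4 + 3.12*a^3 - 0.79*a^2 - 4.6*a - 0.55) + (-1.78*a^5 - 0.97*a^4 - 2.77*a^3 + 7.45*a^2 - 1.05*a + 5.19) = -1.78*a^5 + 0.87*a^4 + 0.35*a^3 + 6.66*a^2 - 5.65*a + 4.64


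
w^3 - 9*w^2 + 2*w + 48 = (w - 8)*(w - 3)*(w + 2)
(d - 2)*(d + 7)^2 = d^3 + 12*d^2 + 21*d - 98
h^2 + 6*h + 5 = (h + 1)*(h + 5)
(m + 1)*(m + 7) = m^2 + 8*m + 7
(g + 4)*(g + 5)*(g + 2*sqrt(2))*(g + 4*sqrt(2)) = g^4 + 6*sqrt(2)*g^3 + 9*g^3 + 36*g^2 + 54*sqrt(2)*g^2 + 144*g + 120*sqrt(2)*g + 320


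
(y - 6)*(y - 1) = y^2 - 7*y + 6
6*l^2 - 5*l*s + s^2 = (-3*l + s)*(-2*l + s)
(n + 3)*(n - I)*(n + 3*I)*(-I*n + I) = -I*n^4 + 2*n^3 - 2*I*n^3 + 4*n^2 - 6*n - 6*I*n + 9*I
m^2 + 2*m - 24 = (m - 4)*(m + 6)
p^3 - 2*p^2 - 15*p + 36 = (p - 3)^2*(p + 4)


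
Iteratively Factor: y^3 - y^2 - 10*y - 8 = (y + 2)*(y^2 - 3*y - 4) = (y - 4)*(y + 2)*(y + 1)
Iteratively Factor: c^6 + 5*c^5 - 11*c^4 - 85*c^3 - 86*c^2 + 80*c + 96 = (c + 2)*(c^5 + 3*c^4 - 17*c^3 - 51*c^2 + 16*c + 48) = (c + 2)*(c + 3)*(c^4 - 17*c^2 + 16) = (c + 2)*(c + 3)*(c + 4)*(c^3 - 4*c^2 - c + 4) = (c + 1)*(c + 2)*(c + 3)*(c + 4)*(c^2 - 5*c + 4) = (c - 4)*(c + 1)*(c + 2)*(c + 3)*(c + 4)*(c - 1)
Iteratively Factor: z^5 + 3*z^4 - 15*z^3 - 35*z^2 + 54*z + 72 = (z + 1)*(z^4 + 2*z^3 - 17*z^2 - 18*z + 72) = (z - 2)*(z + 1)*(z^3 + 4*z^2 - 9*z - 36) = (z - 2)*(z + 1)*(z + 4)*(z^2 - 9) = (z - 2)*(z + 1)*(z + 3)*(z + 4)*(z - 3)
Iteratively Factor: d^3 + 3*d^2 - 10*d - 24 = (d + 2)*(d^2 + d - 12) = (d + 2)*(d + 4)*(d - 3)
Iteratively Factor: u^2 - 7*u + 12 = (u - 4)*(u - 3)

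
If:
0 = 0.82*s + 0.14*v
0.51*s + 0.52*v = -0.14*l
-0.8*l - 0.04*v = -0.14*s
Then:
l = 0.00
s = 0.00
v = 0.00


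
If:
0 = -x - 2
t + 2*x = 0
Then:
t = 4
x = -2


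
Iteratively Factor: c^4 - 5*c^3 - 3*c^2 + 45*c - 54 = (c - 3)*(c^3 - 2*c^2 - 9*c + 18) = (c - 3)*(c + 3)*(c^2 - 5*c + 6) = (c - 3)^2*(c + 3)*(c - 2)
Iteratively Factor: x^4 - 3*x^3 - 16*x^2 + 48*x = (x + 4)*(x^3 - 7*x^2 + 12*x) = (x - 3)*(x + 4)*(x^2 - 4*x) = (x - 4)*(x - 3)*(x + 4)*(x)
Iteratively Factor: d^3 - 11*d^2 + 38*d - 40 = (d - 2)*(d^2 - 9*d + 20) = (d - 5)*(d - 2)*(d - 4)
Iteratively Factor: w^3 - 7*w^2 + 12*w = (w - 3)*(w^2 - 4*w) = (w - 4)*(w - 3)*(w)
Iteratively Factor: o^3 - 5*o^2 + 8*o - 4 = (o - 1)*(o^2 - 4*o + 4) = (o - 2)*(o - 1)*(o - 2)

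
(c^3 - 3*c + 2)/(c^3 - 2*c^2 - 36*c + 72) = (c^3 - 3*c + 2)/(c^3 - 2*c^2 - 36*c + 72)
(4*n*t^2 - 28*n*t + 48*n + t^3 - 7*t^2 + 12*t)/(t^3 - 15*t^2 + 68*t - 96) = (4*n + t)/(t - 8)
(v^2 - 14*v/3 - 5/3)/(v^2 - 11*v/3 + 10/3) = (3*v^2 - 14*v - 5)/(3*v^2 - 11*v + 10)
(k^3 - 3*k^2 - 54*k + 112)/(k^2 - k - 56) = k - 2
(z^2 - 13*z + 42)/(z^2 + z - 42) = (z - 7)/(z + 7)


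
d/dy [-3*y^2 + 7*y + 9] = 7 - 6*y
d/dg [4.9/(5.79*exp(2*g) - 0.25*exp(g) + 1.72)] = (1.225 - 56.742*exp(g))*exp(g)/(5.79*exp(2*g) - 0.25*exp(g) + 1.72)^2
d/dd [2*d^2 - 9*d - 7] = 4*d - 9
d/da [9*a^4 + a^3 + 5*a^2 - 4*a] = 36*a^3 + 3*a^2 + 10*a - 4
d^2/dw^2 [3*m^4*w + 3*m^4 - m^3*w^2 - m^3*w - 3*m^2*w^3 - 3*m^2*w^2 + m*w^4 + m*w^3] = 2*m*(-m^2 - 9*m*w - 3*m + 6*w^2 + 3*w)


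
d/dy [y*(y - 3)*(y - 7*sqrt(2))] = 3*y^2 - 14*sqrt(2)*y - 6*y + 21*sqrt(2)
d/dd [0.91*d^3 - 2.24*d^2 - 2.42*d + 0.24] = 2.73*d^2 - 4.48*d - 2.42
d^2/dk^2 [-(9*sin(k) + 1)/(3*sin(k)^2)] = (9 + 4/sin(k) - 18/sin(k)^2 - 6/sin(k)^3)/(3*sin(k))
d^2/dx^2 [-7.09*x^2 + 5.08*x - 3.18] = -14.1800000000000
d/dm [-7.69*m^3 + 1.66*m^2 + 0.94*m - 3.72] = -23.07*m^2 + 3.32*m + 0.94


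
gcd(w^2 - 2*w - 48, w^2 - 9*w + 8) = w - 8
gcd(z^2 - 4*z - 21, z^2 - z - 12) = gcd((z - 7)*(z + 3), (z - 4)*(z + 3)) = z + 3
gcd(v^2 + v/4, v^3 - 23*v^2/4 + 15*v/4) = v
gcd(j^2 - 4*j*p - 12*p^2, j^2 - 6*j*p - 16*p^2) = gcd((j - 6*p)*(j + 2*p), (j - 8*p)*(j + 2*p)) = j + 2*p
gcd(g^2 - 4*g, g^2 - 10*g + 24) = g - 4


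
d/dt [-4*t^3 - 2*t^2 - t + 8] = -12*t^2 - 4*t - 1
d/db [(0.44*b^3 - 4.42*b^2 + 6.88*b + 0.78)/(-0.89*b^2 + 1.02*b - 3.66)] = (-0.3916*b^4 + 0.897600000000001*b^3 - 3.2164*b^2 + 33.7428*b - 25.9764)/(0.7921*b^4 - 1.8156*b^3 + 7.5552*b^2 - 7.4664*b + 13.3956)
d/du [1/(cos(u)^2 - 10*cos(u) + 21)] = 2*(cos(u) - 5)*sin(u)/(cos(u)^2 - 10*cos(u) + 21)^2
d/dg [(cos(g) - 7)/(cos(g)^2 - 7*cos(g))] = sin(g)/cos(g)^2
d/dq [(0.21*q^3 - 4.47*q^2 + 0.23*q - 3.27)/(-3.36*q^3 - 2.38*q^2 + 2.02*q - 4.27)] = (-15.519*q^4 + 2.394*q^3 - 44.1337*q^2 + 22.6086*q + 5.6233)/(11.2896*q^6 + 15.9936*q^5 - 7.91*q^4 + 19.0792*q^3 + 24.4056*q^2 - 17.2508*q + 18.2329)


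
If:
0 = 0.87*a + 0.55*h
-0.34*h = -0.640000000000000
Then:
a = -1.19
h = 1.88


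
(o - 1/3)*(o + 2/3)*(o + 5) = o^3 + 16*o^2/3 + 13*o/9 - 10/9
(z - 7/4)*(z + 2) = z^2 + z/4 - 7/2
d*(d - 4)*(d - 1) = d^3 - 5*d^2 + 4*d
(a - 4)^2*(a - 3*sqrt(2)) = a^3 - 8*a^2 - 3*sqrt(2)*a^2 + 16*a + 24*sqrt(2)*a - 48*sqrt(2)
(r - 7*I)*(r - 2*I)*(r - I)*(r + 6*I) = r^4 - 4*I*r^3 + 37*r^2 - 124*I*r - 84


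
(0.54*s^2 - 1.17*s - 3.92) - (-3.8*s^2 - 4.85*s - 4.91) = 4.34*s^2 + 3.68*s + 0.99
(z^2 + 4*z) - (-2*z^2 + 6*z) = 3*z^2 - 2*z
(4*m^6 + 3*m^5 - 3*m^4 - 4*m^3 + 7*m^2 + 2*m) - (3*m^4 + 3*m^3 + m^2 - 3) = 4*m^6 + 3*m^5 - 6*m^4 - 7*m^3 + 6*m^2 + 2*m + 3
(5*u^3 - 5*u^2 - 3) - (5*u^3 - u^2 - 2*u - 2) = -4*u^2 + 2*u - 1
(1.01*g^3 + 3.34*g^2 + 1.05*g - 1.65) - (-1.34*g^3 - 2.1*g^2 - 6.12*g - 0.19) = 2.35*g^3 + 5.44*g^2 + 7.17*g - 1.46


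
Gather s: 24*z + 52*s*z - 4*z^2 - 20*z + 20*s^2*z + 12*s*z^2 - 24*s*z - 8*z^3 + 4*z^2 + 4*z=20*s^2*z + s*(12*z^2 + 28*z) - 8*z^3 + 8*z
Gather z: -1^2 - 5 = -6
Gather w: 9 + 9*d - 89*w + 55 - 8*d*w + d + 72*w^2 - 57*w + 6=10*d + 72*w^2 + w*(-8*d - 146) + 70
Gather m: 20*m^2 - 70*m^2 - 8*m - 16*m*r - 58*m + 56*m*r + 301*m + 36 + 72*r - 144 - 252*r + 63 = -50*m^2 + m*(40*r + 235) - 180*r - 45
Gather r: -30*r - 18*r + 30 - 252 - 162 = -48*r - 384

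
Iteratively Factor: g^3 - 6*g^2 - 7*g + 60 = (g + 3)*(g^2 - 9*g + 20) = (g - 4)*(g + 3)*(g - 5)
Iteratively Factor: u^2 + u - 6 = (u + 3)*(u - 2)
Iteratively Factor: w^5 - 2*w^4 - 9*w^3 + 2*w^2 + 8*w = (w + 2)*(w^4 - 4*w^3 - w^2 + 4*w) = (w - 4)*(w + 2)*(w^3 - w) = (w - 4)*(w + 1)*(w + 2)*(w^2 - w) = w*(w - 4)*(w + 1)*(w + 2)*(w - 1)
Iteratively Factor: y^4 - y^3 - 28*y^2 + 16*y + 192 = (y + 4)*(y^3 - 5*y^2 - 8*y + 48) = (y + 3)*(y + 4)*(y^2 - 8*y + 16) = (y - 4)*(y + 3)*(y + 4)*(y - 4)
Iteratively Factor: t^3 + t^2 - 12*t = (t + 4)*(t^2 - 3*t) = (t - 3)*(t + 4)*(t)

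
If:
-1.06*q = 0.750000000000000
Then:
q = -0.71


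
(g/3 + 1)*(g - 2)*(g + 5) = g^3/3 + 2*g^2 - g/3 - 10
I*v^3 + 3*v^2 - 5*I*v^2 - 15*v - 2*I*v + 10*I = (v - 5)*(v - 2*I)*(I*v + 1)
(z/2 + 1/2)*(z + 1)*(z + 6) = z^3/2 + 4*z^2 + 13*z/2 + 3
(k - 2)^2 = k^2 - 4*k + 4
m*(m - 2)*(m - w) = m^3 - m^2*w - 2*m^2 + 2*m*w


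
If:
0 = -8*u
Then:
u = 0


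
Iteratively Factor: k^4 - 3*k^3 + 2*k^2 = (k - 1)*(k^3 - 2*k^2) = (k - 2)*(k - 1)*(k^2) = k*(k - 2)*(k - 1)*(k)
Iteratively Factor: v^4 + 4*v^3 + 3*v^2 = (v + 3)*(v^3 + v^2) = v*(v + 3)*(v^2 + v) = v^2*(v + 3)*(v + 1)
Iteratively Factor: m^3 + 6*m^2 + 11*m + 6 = (m + 2)*(m^2 + 4*m + 3) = (m + 1)*(m + 2)*(m + 3)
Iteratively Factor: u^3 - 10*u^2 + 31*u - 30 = (u - 2)*(u^2 - 8*u + 15) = (u - 5)*(u - 2)*(u - 3)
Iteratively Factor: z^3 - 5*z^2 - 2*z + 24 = (z - 3)*(z^2 - 2*z - 8) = (z - 3)*(z + 2)*(z - 4)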